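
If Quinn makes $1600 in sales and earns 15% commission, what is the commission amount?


Convert rate to decimal:
15% = 0.15
Multiply by sales:
$1600 x 0.15 = $240

$240


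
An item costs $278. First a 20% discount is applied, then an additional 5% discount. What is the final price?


First discount:
20% of $278 = $55.60
Price after first discount:
$278 - $55.60 = $222.40
Second discount:
5% of $222.40 = $11.12
Final price:
$222.40 - $11.12 = $211.28

$211.28


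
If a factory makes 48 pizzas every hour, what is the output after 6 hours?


Production rate: 48 pizzas per hour
Time: 6 hours
Total: 48 x 6 = 288 pizzas

288 pizzas


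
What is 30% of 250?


Convert percentage to decimal:
30% = 0.3
Multiply:
250 x 0.3 = 75

75


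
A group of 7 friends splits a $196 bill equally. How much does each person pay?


Total bill: $196
Number of people: 7
Each pays: $196 / 7 = $28

$28


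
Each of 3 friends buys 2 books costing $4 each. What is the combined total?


Cost per person:
2 x $4 = $8
Group total:
3 x $8 = $24

$24


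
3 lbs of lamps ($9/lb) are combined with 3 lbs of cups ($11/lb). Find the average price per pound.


Cost of lamps:
3 x $9 = $27
Cost of cups:
3 x $11 = $33
Total cost: $27 + $33 = $60
Total weight: 6 lbs
Average: $60 / 6 = $10/lb

$10/lb


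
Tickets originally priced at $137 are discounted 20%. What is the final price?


Calculate the discount amount:
20% of $137 = $27.40
Subtract from original:
$137 - $27.40 = $109.60

$109.60


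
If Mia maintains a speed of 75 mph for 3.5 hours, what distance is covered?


Use the formula: distance = speed x time
Speed = 75 mph, Time = 3.5 hours
75 x 3.5 = 262.5 miles

262.5 miles


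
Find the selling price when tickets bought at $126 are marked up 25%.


Calculate the markup amount:
25% of $126 = $31.50
Add to cost:
$126 + $31.50 = $157.50

$157.50


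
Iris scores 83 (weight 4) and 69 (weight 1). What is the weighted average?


Weighted sum:
4 x 83 + 1 x 69 = 401
Total weight:
4 + 1 = 5
Weighted average:
401 / 5 = 80.2

80.2


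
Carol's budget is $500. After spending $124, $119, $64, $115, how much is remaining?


Add up expenses:
$124 + $119 + $64 + $115 = $422
Subtract from budget:
$500 - $422 = $78

$78


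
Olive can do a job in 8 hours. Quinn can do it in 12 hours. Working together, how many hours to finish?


Olive's rate: 1/8 of the job per hour
Quinn's rate: 1/12 of the job per hour
Combined rate: 1/8 + 1/12 = 5/24 per hour
Time = 1 / (5/24) = 24/5 = 4.8 hours

4.8 hours


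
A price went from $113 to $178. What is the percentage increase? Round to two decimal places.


Find the absolute change:
|178 - 113| = 65
Divide by original and multiply by 100:
65 / 113 x 100 = 57.5221...% ≈ 57.52%

57.52%


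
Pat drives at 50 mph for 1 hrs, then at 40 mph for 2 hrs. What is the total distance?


Leg 1 distance:
50 x 1 = 50 miles
Leg 2 distance:
40 x 2 = 80 miles
Total distance:
50 + 80 = 130 miles

130 miles


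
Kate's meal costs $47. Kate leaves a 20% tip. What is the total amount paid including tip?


Calculate the tip:
20% of $47 = $9.40
Add tip to meal cost:
$47 + $9.40 = $56.40

$56.40


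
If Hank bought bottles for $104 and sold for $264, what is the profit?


Selling price = $264
Cost price = $104
Profit = selling price - cost price:
Profit = $264 - $104 = $160

$160


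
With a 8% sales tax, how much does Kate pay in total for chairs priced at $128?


Calculate the tax:
8% of $128 = $10.24
Add tax to price:
$128 + $10.24 = $138.24

$138.24


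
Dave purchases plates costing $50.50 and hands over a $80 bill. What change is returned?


Start with the amount paid:
$80
Subtract the price:
$80 - $50.50 = $29.50

$29.50


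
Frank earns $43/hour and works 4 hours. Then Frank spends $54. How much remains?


Calculate earnings:
4 x $43 = $172
Subtract spending:
$172 - $54 = $118

$118


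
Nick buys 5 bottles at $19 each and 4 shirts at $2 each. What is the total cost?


Cost of bottles:
5 x $19 = $95
Cost of shirts:
4 x $2 = $8
Add both:
$95 + $8 = $103

$103


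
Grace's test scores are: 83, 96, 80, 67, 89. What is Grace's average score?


Add the scores:
83 + 96 + 80 + 67 + 89 = 415
Divide by the number of tests:
415 / 5 = 83

83


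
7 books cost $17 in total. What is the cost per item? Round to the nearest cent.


Total cost: $17
Number of items: 7
Unit price: $17 / 7 = $2.4285... ≈ $2.43

$2.43


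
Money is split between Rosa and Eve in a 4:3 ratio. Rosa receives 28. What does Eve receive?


Find the multiplier:
28 / 4 = 7
Apply to Eve's share:
3 x 7 = 21

21


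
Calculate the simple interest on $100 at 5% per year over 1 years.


Use the formula I = P x R x T / 100
P x R x T = 100 x 5 x 1 = 500
I = 500 / 100 = $5

$5


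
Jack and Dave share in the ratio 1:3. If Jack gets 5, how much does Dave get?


Find the multiplier:
5 / 1 = 5
Apply to Dave's share:
3 x 5 = 15

15


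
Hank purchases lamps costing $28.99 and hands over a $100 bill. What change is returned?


Start with the amount paid:
$100
Subtract the price:
$100 - $28.99 = $71.01

$71.01


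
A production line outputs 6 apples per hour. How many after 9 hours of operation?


Production rate: 6 apples per hour
Time: 9 hours
Total: 6 x 9 = 54 apples

54 apples


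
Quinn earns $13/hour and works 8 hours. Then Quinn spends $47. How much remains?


Calculate earnings:
8 x $13 = $104
Subtract spending:
$104 - $47 = $57

$57


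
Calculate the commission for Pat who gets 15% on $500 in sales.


Convert rate to decimal:
15% = 0.15
Multiply by sales:
$500 x 0.15 = $75

$75


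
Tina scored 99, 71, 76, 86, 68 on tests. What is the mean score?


Add the scores:
99 + 71 + 76 + 86 + 68 = 400
Divide by the number of tests:
400 / 5 = 80

80


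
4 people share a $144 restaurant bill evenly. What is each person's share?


Total bill: $144
Number of people: 4
Each pays: $144 / 4 = $36

$36


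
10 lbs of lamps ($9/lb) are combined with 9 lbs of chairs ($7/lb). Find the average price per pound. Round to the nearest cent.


Cost of lamps:
10 x $9 = $90
Cost of chairs:
9 x $7 = $63
Total cost: $90 + $63 = $153
Total weight: 19 lbs
Average: $153 / 19 = $8.0526... ≈ $8.05/lb

$8.05/lb


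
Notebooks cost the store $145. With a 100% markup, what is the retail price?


Calculate the markup amount:
100% of $145 = $145
Add to cost:
$145 + $145 = $290

$290


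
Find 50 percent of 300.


Convert percentage to decimal:
50% = 0.5
Multiply:
300 x 0.5 = 150

150


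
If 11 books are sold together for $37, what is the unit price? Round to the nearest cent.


Total cost: $37
Number of items: 11
Unit price: $37 / 11 = $3.3636... ≈ $3.36

$3.36


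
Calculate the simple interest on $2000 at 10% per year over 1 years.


Use the formula I = P x R x T / 100
P x R x T = 2000 x 10 x 1 = 20000
I = 20000 / 100 = $200

$200


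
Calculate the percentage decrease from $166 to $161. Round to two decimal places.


Find the absolute change:
|161 - 166| = 5
Divide by original and multiply by 100:
5 / 166 x 100 = 3.0120...% ≈ 3.01%

3.01%


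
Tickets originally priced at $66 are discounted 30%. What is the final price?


Calculate the discount amount:
30% of $66 = $19.80
Subtract from original:
$66 - $19.80 = $46.20

$46.20


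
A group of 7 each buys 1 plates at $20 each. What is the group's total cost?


Cost per person:
1 x $20 = $20
Group total:
7 x $20 = $140

$140


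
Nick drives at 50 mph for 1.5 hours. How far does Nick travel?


Use the formula: distance = speed x time
Speed = 50 mph, Time = 1.5 hours
50 x 1.5 = 75 miles

75 miles


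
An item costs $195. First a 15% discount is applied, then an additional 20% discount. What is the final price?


First discount:
15% of $195 = $29.25
Price after first discount:
$195 - $29.25 = $165.75
Second discount:
20% of $165.75 = $33.15
Final price:
$165.75 - $33.15 = $132.60

$132.60


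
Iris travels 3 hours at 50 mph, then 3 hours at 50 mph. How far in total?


Leg 1 distance:
50 x 3 = 150 miles
Leg 2 distance:
50 x 3 = 150 miles
Total distance:
150 + 150 = 300 miles

300 miles


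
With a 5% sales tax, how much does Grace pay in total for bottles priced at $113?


Calculate the tax:
5% of $113 = $5.65
Add tax to price:
$113 + $5.65 = $118.65

$118.65


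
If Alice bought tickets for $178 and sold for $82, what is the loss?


Selling price = $82
Cost price = $178
Loss = cost price - selling price:
Loss = $178 - $82 = $96

$96


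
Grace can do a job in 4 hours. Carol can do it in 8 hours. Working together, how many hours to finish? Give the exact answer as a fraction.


Grace's rate: 1/4 of the job per hour
Carol's rate: 1/8 of the job per hour
Combined rate: 1/4 + 1/8 = 3/8 per hour
Time = 1 / (3/8) = 8/3 hours (≈ 2.67 hours)

8/3 hours


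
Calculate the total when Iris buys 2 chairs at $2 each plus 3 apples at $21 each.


Cost of chairs:
2 x $2 = $4
Cost of apples:
3 x $21 = $63
Add both:
$4 + $63 = $67

$67


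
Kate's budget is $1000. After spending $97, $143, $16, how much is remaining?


Add up expenses:
$97 + $143 + $16 = $256
Subtract from budget:
$1000 - $256 = $744

$744


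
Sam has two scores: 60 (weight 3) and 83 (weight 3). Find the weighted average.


Weighted sum:
3 x 60 + 3 x 83 = 429
Total weight:
3 + 3 = 6
Weighted average:
429 / 6 = 71.5

71.5


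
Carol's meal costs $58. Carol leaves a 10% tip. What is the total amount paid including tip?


Calculate the tip:
10% of $58 = $5.80
Add tip to meal cost:
$58 + $5.80 = $63.80

$63.80


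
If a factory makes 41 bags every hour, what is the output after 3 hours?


Production rate: 41 bags per hour
Time: 3 hours
Total: 41 x 3 = 123 bags

123 bags


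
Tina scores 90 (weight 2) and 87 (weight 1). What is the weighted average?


Weighted sum:
2 x 90 + 1 x 87 = 267
Total weight:
2 + 1 = 3
Weighted average:
267 / 3 = 89

89


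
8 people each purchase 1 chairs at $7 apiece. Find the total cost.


Cost per person:
1 x $7 = $7
Group total:
8 x $7 = $56

$56


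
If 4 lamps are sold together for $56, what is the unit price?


Total cost: $56
Number of items: 4
Unit price: $56 / 4 = $14

$14


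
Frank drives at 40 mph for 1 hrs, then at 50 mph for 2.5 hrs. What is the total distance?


Leg 1 distance:
40 x 1 = 40 miles
Leg 2 distance:
50 x 2.5 = 125 miles
Total distance:
40 + 125 = 165 miles

165 miles


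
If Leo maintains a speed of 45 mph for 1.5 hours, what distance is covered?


Use the formula: distance = speed x time
Speed = 45 mph, Time = 1.5 hours
45 x 1.5 = 67.5 miles

67.5 miles


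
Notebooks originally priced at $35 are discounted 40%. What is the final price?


Calculate the discount amount:
40% of $35 = $14
Subtract from original:
$35 - $14 = $21

$21


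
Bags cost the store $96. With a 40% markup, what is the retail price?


Calculate the markup amount:
40% of $96 = $38.40
Add to cost:
$96 + $38.40 = $134.40

$134.40


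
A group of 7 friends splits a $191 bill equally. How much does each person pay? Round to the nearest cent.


Total bill: $191
Number of people: 7
Each pays: $191 / 7 = $27.2857... ≈ $27.29

$27.29


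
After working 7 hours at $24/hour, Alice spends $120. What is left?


Calculate earnings:
7 x $24 = $168
Subtract spending:
$168 - $120 = $48

$48


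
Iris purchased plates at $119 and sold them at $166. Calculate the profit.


Selling price = $166
Cost price = $119
Profit = selling price - cost price:
Profit = $166 - $119 = $47

$47


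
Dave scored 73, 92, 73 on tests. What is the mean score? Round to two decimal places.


Add the scores:
73 + 92 + 73 = 238
Divide by the number of tests:
238 / 3 = 79.3333... ≈ 79.33

79.33


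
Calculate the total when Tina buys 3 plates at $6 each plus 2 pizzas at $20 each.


Cost of plates:
3 x $6 = $18
Cost of pizzas:
2 x $20 = $40
Add both:
$18 + $40 = $58

$58


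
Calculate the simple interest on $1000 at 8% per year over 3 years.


Use the formula I = P x R x T / 100
P x R x T = 1000 x 8 x 3 = 24000
I = 24000 / 100 = $240

$240


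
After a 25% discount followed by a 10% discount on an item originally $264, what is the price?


First discount:
25% of $264 = $66
Price after first discount:
$264 - $66 = $198
Second discount:
10% of $198 = $19.80
Final price:
$198 - $19.80 = $178.20

$178.20


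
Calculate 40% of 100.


Convert percentage to decimal:
40% = 0.4
Multiply:
100 x 0.4 = 40

40


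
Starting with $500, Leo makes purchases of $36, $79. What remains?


Add up expenses:
$36 + $79 = $115
Subtract from budget:
$500 - $115 = $385

$385


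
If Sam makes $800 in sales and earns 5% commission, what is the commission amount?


Convert rate to decimal:
5% = 0.05
Multiply by sales:
$800 x 0.05 = $40

$40


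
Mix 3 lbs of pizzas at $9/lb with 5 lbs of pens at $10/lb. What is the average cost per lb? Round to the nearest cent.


Cost of pizzas:
3 x $9 = $27
Cost of pens:
5 x $10 = $50
Total cost: $27 + $50 = $77
Total weight: 8 lbs
Average: $77 / 8 = $9.625 ≈ $9.63/lb

$9.63/lb


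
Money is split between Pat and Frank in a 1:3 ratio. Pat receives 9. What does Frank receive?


Find the multiplier:
9 / 1 = 9
Apply to Frank's share:
3 x 9 = 27

27


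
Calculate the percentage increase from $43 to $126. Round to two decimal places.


Find the absolute change:
|126 - 43| = 83
Divide by original and multiply by 100:
83 / 43 x 100 = 193.0232...% ≈ 193.02%

193.02%


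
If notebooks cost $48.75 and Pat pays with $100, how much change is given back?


Start with the amount paid:
$100
Subtract the price:
$100 - $48.75 = $51.25

$51.25


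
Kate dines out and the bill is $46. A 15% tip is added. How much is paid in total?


Calculate the tip:
15% of $46 = $6.90
Add tip to meal cost:
$46 + $6.90 = $52.90

$52.90


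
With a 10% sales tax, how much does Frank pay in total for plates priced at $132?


Calculate the tax:
10% of $132 = $13.20
Add tax to price:
$132 + $13.20 = $145.20

$145.20


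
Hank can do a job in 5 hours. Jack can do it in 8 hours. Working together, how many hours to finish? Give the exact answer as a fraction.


Hank's rate: 1/5 of the job per hour
Jack's rate: 1/8 of the job per hour
Combined rate: 1/5 + 1/8 = 13/40 per hour
Time = 1 / (13/40) = 40/13 hours (≈ 3.08 hours)

40/13 hours


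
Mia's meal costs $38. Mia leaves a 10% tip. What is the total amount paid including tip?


Calculate the tip:
10% of $38 = $3.80
Add tip to meal cost:
$38 + $3.80 = $41.80

$41.80


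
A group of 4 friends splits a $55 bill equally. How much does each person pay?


Total bill: $55
Number of people: 4
Each pays: $55 / 4 = $13.75

$13.75


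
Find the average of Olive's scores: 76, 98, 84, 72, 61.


Add the scores:
76 + 98 + 84 + 72 + 61 = 391
Divide by the number of tests:
391 / 5 = 78.2

78.2


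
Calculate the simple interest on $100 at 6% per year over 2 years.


Use the formula I = P x R x T / 100
P x R x T = 100 x 6 x 2 = 1200
I = 1200 / 100 = $12

$12


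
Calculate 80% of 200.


Convert percentage to decimal:
80% = 0.8
Multiply:
200 x 0.8 = 160

160


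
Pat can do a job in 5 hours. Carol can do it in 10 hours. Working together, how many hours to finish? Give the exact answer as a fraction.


Pat's rate: 1/5 of the job per hour
Carol's rate: 1/10 of the job per hour
Combined rate: 1/5 + 1/10 = 3/10 per hour
Time = 1 / (3/10) = 10/3 hours (≈ 3.33 hours)

10/3 hours


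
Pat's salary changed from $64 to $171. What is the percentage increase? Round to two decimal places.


Find the absolute change:
|171 - 64| = 107
Divide by original and multiply by 100:
107 / 64 x 100 = 167.1875% ≈ 167.19%

167.19%


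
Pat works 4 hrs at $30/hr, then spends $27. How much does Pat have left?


Calculate earnings:
4 x $30 = $120
Subtract spending:
$120 - $27 = $93

$93


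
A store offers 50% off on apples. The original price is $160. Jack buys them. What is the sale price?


Calculate the discount amount:
50% of $160 = $80
Subtract from original:
$160 - $80 = $80

$80


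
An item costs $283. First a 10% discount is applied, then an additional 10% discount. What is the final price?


First discount:
10% of $283 = $28.30
Price after first discount:
$283 - $28.30 = $254.70
Second discount:
10% of $254.70 = $25.47
Final price:
$254.70 - $25.47 = $229.23

$229.23


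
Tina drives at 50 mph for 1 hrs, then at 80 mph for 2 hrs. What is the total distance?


Leg 1 distance:
50 x 1 = 50 miles
Leg 2 distance:
80 x 2 = 160 miles
Total distance:
50 + 160 = 210 miles

210 miles


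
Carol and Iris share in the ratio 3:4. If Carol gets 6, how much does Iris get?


Find the multiplier:
6 / 3 = 2
Apply to Iris's share:
4 x 2 = 8

8


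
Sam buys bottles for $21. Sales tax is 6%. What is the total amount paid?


Calculate the tax:
6% of $21 = $1.26
Add tax to price:
$21 + $1.26 = $22.26

$22.26


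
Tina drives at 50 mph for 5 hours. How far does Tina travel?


Use the formula: distance = speed x time
Speed = 50 mph, Time = 5 hours
50 x 5 = 250 miles

250 miles


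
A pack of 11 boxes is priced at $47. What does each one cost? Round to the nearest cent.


Total cost: $47
Number of items: 11
Unit price: $47 / 11 = $4.2727... ≈ $4.27

$4.27


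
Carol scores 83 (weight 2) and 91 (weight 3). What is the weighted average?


Weighted sum:
2 x 83 + 3 x 91 = 439
Total weight:
2 + 3 = 5
Weighted average:
439 / 5 = 87.8

87.8


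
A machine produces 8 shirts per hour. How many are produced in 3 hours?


Production rate: 8 shirts per hour
Time: 3 hours
Total: 8 x 3 = 24 shirts

24 shirts


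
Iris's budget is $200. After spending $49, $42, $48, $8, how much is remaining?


Add up expenses:
$49 + $42 + $48 + $8 = $147
Subtract from budget:
$200 - $147 = $53

$53


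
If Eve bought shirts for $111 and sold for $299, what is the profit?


Selling price = $299
Cost price = $111
Profit = selling price - cost price:
Profit = $299 - $111 = $188

$188


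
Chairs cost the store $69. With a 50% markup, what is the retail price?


Calculate the markup amount:
50% of $69 = $34.50
Add to cost:
$69 + $34.50 = $103.50

$103.50


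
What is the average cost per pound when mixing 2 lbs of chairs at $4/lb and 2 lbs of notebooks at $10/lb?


Cost of chairs:
2 x $4 = $8
Cost of notebooks:
2 x $10 = $20
Total cost: $8 + $20 = $28
Total weight: 4 lbs
Average: $28 / 4 = $7/lb

$7/lb


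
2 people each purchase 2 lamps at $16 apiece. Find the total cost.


Cost per person:
2 x $16 = $32
Group total:
2 x $32 = $64

$64


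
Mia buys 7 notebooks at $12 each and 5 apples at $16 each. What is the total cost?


Cost of notebooks:
7 x $12 = $84
Cost of apples:
5 x $16 = $80
Add both:
$84 + $80 = $164

$164


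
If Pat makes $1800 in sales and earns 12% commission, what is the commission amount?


Convert rate to decimal:
12% = 0.12
Multiply by sales:
$1800 x 0.12 = $216

$216


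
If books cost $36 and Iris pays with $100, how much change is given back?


Start with the amount paid:
$100
Subtract the price:
$100 - $36 = $64

$64


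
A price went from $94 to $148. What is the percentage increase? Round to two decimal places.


Find the absolute change:
|148 - 94| = 54
Divide by original and multiply by 100:
54 / 94 x 100 = 57.4468...% ≈ 57.45%

57.45%


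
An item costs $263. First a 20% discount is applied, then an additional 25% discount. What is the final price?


First discount:
20% of $263 = $52.60
Price after first discount:
$263 - $52.60 = $210.40
Second discount:
25% of $210.40 = $52.60
Final price:
$210.40 - $52.60 = $157.80

$157.80


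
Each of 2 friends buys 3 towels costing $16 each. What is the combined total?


Cost per person:
3 x $16 = $48
Group total:
2 x $48 = $96

$96


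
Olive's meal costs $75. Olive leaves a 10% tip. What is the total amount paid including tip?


Calculate the tip:
10% of $75 = $7.50
Add tip to meal cost:
$75 + $7.50 = $82.50

$82.50


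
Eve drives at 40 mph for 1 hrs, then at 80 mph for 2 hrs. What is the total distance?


Leg 1 distance:
40 x 1 = 40 miles
Leg 2 distance:
80 x 2 = 160 miles
Total distance:
40 + 160 = 200 miles

200 miles


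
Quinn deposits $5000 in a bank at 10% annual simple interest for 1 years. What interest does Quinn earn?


Use the formula I = P x R x T / 100
P x R x T = 5000 x 10 x 1 = 50000
I = 50000 / 100 = $500

$500


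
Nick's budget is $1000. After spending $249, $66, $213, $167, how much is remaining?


Add up expenses:
$249 + $66 + $213 + $167 = $695
Subtract from budget:
$1000 - $695 = $305

$305


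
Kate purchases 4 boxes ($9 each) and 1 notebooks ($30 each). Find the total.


Cost of boxes:
4 x $9 = $36
Cost of notebooks:
1 x $30 = $30
Add both:
$36 + $30 = $66

$66


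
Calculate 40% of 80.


Convert percentage to decimal:
40% = 0.4
Multiply:
80 x 0.4 = 32

32


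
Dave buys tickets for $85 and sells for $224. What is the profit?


Selling price = $224
Cost price = $85
Profit = selling price - cost price:
Profit = $224 - $85 = $139

$139


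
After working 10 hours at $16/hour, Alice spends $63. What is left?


Calculate earnings:
10 x $16 = $160
Subtract spending:
$160 - $63 = $97

$97


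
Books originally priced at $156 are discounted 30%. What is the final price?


Calculate the discount amount:
30% of $156 = $46.80
Subtract from original:
$156 - $46.80 = $109.20

$109.20


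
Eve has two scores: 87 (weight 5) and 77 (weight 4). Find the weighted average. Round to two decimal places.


Weighted sum:
5 x 87 + 4 x 77 = 743
Total weight:
5 + 4 = 9
Weighted average:
743 / 9 = 82.5555... ≈ 82.56

82.56


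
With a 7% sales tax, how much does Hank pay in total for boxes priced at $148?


Calculate the tax:
7% of $148 = $10.36
Add tax to price:
$148 + $10.36 = $158.36

$158.36


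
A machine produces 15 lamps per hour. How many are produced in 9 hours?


Production rate: 15 lamps per hour
Time: 9 hours
Total: 15 x 9 = 135 lamps

135 lamps


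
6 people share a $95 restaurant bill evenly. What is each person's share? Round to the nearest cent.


Total bill: $95
Number of people: 6
Each pays: $95 / 6 = $15.8333... ≈ $15.83

$15.83


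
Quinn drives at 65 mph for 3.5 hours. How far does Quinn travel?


Use the formula: distance = speed x time
Speed = 65 mph, Time = 3.5 hours
65 x 3.5 = 227.5 miles

227.5 miles


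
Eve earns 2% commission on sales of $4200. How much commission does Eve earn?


Convert rate to decimal:
2% = 0.02
Multiply by sales:
$4200 x 0.02 = $84

$84


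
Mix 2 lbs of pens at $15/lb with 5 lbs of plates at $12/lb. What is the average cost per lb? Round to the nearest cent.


Cost of pens:
2 x $15 = $30
Cost of plates:
5 x $12 = $60
Total cost: $30 + $60 = $90
Total weight: 7 lbs
Average: $90 / 7 = $12.8571... ≈ $12.86/lb

$12.86/lb


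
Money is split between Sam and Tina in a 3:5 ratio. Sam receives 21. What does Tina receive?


Find the multiplier:
21 / 3 = 7
Apply to Tina's share:
5 x 7 = 35

35


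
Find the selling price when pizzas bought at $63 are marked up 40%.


Calculate the markup amount:
40% of $63 = $25.20
Add to cost:
$63 + $25.20 = $88.20

$88.20


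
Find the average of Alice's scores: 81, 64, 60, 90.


Add the scores:
81 + 64 + 60 + 90 = 295
Divide by the number of tests:
295 / 4 = 73.75

73.75


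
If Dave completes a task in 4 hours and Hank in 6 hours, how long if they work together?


Dave's rate: 1/4 of the job per hour
Hank's rate: 1/6 of the job per hour
Combined rate: 1/4 + 1/6 = 5/12 per hour
Time = 1 / (5/12) = 12/5 = 2.4 hours

2.4 hours


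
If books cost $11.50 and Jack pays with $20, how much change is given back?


Start with the amount paid:
$20
Subtract the price:
$20 - $11.50 = $8.50

$8.50


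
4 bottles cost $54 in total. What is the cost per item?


Total cost: $54
Number of items: 4
Unit price: $54 / 4 = $13.50

$13.50


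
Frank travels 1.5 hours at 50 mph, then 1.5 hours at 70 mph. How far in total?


Leg 1 distance:
50 x 1.5 = 75 miles
Leg 2 distance:
70 x 1.5 = 105 miles
Total distance:
75 + 105 = 180 miles

180 miles


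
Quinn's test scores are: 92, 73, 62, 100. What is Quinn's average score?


Add the scores:
92 + 73 + 62 + 100 = 327
Divide by the number of tests:
327 / 4 = 81.75

81.75


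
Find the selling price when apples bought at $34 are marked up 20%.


Calculate the markup amount:
20% of $34 = $6.80
Add to cost:
$34 + $6.80 = $40.80

$40.80


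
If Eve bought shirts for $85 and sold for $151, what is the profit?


Selling price = $151
Cost price = $85
Profit = selling price - cost price:
Profit = $151 - $85 = $66

$66


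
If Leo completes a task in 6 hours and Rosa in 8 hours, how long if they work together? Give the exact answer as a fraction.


Leo's rate: 1/6 of the job per hour
Rosa's rate: 1/8 of the job per hour
Combined rate: 1/6 + 1/8 = 7/24 per hour
Time = 1 / (7/24) = 24/7 hours (≈ 3.43 hours)

24/7 hours


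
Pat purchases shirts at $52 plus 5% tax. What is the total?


Calculate the tax:
5% of $52 = $2.60
Add tax to price:
$52 + $2.60 = $54.60

$54.60


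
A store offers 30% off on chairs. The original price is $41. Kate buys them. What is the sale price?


Calculate the discount amount:
30% of $41 = $12.30
Subtract from original:
$41 - $12.30 = $28.70

$28.70


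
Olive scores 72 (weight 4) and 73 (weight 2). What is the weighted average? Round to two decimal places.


Weighted sum:
4 x 72 + 2 x 73 = 434
Total weight:
4 + 2 = 6
Weighted average:
434 / 6 = 72.3333... ≈ 72.33

72.33


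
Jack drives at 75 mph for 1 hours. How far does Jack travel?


Use the formula: distance = speed x time
Speed = 75 mph, Time = 1 hours
75 x 1 = 75 miles

75 miles


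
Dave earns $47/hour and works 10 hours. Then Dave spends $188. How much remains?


Calculate earnings:
10 x $47 = $470
Subtract spending:
$470 - $188 = $282

$282


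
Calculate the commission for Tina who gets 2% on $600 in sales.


Convert rate to decimal:
2% = 0.02
Multiply by sales:
$600 x 0.02 = $12

$12


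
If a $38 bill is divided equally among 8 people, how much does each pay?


Total bill: $38
Number of people: 8
Each pays: $38 / 8 = $4.75

$4.75


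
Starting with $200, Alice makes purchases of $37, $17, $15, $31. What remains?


Add up expenses:
$37 + $17 + $15 + $31 = $100
Subtract from budget:
$200 - $100 = $100

$100


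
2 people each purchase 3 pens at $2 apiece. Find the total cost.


Cost per person:
3 x $2 = $6
Group total:
2 x $6 = $12

$12


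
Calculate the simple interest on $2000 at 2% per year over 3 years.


Use the formula I = P x R x T / 100
P x R x T = 2000 x 2 x 3 = 12000
I = 12000 / 100 = $120

$120


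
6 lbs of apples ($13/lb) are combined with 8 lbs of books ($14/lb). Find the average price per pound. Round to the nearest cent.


Cost of apples:
6 x $13 = $78
Cost of books:
8 x $14 = $112
Total cost: $78 + $112 = $190
Total weight: 14 lbs
Average: $190 / 14 = $13.5714... ≈ $13.57/lb

$13.57/lb


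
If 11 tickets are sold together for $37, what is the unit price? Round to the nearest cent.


Total cost: $37
Number of items: 11
Unit price: $37 / 11 = $3.3636... ≈ $3.36

$3.36


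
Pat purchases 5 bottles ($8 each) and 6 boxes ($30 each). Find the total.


Cost of bottles:
5 x $8 = $40
Cost of boxes:
6 x $30 = $180
Add both:
$40 + $180 = $220

$220


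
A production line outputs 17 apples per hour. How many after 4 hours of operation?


Production rate: 17 apples per hour
Time: 4 hours
Total: 17 x 4 = 68 apples

68 apples


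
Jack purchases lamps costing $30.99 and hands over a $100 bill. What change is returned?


Start with the amount paid:
$100
Subtract the price:
$100 - $30.99 = $69.01

$69.01


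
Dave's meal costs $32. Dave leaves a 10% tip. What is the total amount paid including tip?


Calculate the tip:
10% of $32 = $3.20
Add tip to meal cost:
$32 + $3.20 = $35.20

$35.20


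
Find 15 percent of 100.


Convert percentage to decimal:
15% = 0.15
Multiply:
100 x 0.15 = 15

15


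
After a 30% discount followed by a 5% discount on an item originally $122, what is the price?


First discount:
30% of $122 = $36.60
Price after first discount:
$122 - $36.60 = $85.40
Second discount:
5% of $85.40 = $4.27
Final price:
$85.40 - $4.27 = $81.13

$81.13


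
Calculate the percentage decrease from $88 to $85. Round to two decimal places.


Find the absolute change:
|85 - 88| = 3
Divide by original and multiply by 100:
3 / 88 x 100 = 3.4090...% ≈ 3.41%

3.41%


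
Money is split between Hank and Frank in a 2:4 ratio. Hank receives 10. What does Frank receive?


Find the multiplier:
10 / 2 = 5
Apply to Frank's share:
4 x 5 = 20

20


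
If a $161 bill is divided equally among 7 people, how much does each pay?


Total bill: $161
Number of people: 7
Each pays: $161 / 7 = $23

$23


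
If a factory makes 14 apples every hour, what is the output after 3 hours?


Production rate: 14 apples per hour
Time: 3 hours
Total: 14 x 3 = 42 apples

42 apples


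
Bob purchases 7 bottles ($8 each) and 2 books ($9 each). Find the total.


Cost of bottles:
7 x $8 = $56
Cost of books:
2 x $9 = $18
Add both:
$56 + $18 = $74

$74


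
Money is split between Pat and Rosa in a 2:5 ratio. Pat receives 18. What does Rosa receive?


Find the multiplier:
18 / 2 = 9
Apply to Rosa's share:
5 x 9 = 45

45


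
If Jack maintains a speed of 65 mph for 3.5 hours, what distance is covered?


Use the formula: distance = speed x time
Speed = 65 mph, Time = 3.5 hours
65 x 3.5 = 227.5 miles

227.5 miles


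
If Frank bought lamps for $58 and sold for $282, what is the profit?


Selling price = $282
Cost price = $58
Profit = selling price - cost price:
Profit = $282 - $58 = $224

$224


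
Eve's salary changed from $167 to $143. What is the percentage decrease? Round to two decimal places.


Find the absolute change:
|143 - 167| = 24
Divide by original and multiply by 100:
24 / 167 x 100 = 14.3712...% ≈ 14.37%

14.37%


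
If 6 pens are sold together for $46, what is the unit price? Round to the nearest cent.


Total cost: $46
Number of items: 6
Unit price: $46 / 6 = $7.6666... ≈ $7.67

$7.67


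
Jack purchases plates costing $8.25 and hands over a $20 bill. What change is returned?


Start with the amount paid:
$20
Subtract the price:
$20 - $8.25 = $11.75

$11.75


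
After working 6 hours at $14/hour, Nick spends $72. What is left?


Calculate earnings:
6 x $14 = $84
Subtract spending:
$84 - $72 = $12

$12


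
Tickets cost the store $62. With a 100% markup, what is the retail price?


Calculate the markup amount:
100% of $62 = $62
Add to cost:
$62 + $62 = $124

$124


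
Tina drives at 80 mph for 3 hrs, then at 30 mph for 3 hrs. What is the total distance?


Leg 1 distance:
80 x 3 = 240 miles
Leg 2 distance:
30 x 3 = 90 miles
Total distance:
240 + 90 = 330 miles

330 miles


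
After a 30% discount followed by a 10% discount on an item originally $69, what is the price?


First discount:
30% of $69 = $20.70
Price after first discount:
$69 - $20.70 = $48.30
Second discount:
10% of $48.30 = $4.83
Final price:
$48.30 - $4.83 = $43.47

$43.47


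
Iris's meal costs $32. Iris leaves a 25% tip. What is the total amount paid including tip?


Calculate the tip:
25% of $32 = $8
Add tip to meal cost:
$32 + $8 = $40

$40


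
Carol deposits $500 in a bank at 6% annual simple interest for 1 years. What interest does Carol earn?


Use the formula I = P x R x T / 100
P x R x T = 500 x 6 x 1 = 3000
I = 3000 / 100 = $30

$30


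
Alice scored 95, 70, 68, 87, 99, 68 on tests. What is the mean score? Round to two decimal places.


Add the scores:
95 + 70 + 68 + 87 + 99 + 68 = 487
Divide by the number of tests:
487 / 6 = 81.1666... ≈ 81.17

81.17


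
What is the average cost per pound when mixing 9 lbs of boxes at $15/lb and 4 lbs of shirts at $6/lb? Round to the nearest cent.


Cost of boxes:
9 x $15 = $135
Cost of shirts:
4 x $6 = $24
Total cost: $135 + $24 = $159
Total weight: 13 lbs
Average: $159 / 13 = $12.2307... ≈ $12.23/lb

$12.23/lb


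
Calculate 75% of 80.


Convert percentage to decimal:
75% = 0.75
Multiply:
80 x 0.75 = 60

60


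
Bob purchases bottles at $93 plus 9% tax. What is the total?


Calculate the tax:
9% of $93 = $8.37
Add tax to price:
$93 + $8.37 = $101.37

$101.37


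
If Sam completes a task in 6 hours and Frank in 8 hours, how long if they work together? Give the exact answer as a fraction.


Sam's rate: 1/6 of the job per hour
Frank's rate: 1/8 of the job per hour
Combined rate: 1/6 + 1/8 = 7/24 per hour
Time = 1 / (7/24) = 24/7 hours (≈ 3.43 hours)

24/7 hours


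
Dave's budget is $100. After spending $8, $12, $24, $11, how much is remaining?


Add up expenses:
$8 + $12 + $24 + $11 = $55
Subtract from budget:
$100 - $55 = $45

$45


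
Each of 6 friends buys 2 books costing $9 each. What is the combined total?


Cost per person:
2 x $9 = $18
Group total:
6 x $18 = $108

$108


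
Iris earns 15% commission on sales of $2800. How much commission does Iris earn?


Convert rate to decimal:
15% = 0.15
Multiply by sales:
$2800 x 0.15 = $420

$420


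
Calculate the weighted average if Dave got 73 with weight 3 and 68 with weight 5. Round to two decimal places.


Weighted sum:
3 x 73 + 5 x 68 = 559
Total weight:
3 + 5 = 8
Weighted average:
559 / 8 = 69.875 ≈ 69.88

69.88


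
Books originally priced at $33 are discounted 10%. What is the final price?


Calculate the discount amount:
10% of $33 = $3.30
Subtract from original:
$33 - $3.30 = $29.70

$29.70


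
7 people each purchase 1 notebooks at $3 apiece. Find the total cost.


Cost per person:
1 x $3 = $3
Group total:
7 x $3 = $21

$21


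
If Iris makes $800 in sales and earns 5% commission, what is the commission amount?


Convert rate to decimal:
5% = 0.05
Multiply by sales:
$800 x 0.05 = $40

$40


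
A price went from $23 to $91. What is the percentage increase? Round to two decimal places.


Find the absolute change:
|91 - 23| = 68
Divide by original and multiply by 100:
68 / 23 x 100 = 295.6521...% ≈ 295.65%

295.65%


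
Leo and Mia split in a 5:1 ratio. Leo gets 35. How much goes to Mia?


Find the multiplier:
35 / 5 = 7
Apply to Mia's share:
1 x 7 = 7

7


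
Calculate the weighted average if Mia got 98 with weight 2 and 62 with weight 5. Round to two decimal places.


Weighted sum:
2 x 98 + 5 x 62 = 506
Total weight:
2 + 5 = 7
Weighted average:
506 / 7 = 72.2857... ≈ 72.29

72.29


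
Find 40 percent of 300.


Convert percentage to decimal:
40% = 0.4
Multiply:
300 x 0.4 = 120

120


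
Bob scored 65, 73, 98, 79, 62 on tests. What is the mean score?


Add the scores:
65 + 73 + 98 + 79 + 62 = 377
Divide by the number of tests:
377 / 5 = 75.4

75.4


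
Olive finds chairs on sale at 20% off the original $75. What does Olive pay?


Calculate the discount amount:
20% of $75 = $15
Subtract from original:
$75 - $15 = $60

$60


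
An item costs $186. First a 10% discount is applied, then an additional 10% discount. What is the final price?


First discount:
10% of $186 = $18.60
Price after first discount:
$186 - $18.60 = $167.40
Second discount:
10% of $167.40 = $16.74
Final price:
$167.40 - $16.74 = $150.66

$150.66


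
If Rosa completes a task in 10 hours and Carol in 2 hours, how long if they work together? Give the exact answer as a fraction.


Rosa's rate: 1/10 of the job per hour
Carol's rate: 1/2 of the job per hour
Combined rate: 1/10 + 1/2 = 3/5 per hour
Time = 1 / (3/5) = 5/3 hours (≈ 1.67 hours)

5/3 hours


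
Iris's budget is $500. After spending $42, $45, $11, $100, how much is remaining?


Add up expenses:
$42 + $45 + $11 + $100 = $198
Subtract from budget:
$500 - $198 = $302

$302


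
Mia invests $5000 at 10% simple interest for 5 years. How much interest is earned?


Use the formula I = P x R x T / 100
P x R x T = 5000 x 10 x 5 = 250000
I = 250000 / 100 = $2500

$2500


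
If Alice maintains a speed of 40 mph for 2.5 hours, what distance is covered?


Use the formula: distance = speed x time
Speed = 40 mph, Time = 2.5 hours
40 x 2.5 = 100 miles

100 miles


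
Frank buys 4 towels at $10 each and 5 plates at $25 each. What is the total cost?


Cost of towels:
4 x $10 = $40
Cost of plates:
5 x $25 = $125
Add both:
$40 + $125 = $165

$165


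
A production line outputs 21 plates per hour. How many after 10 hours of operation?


Production rate: 21 plates per hour
Time: 10 hours
Total: 21 x 10 = 210 plates

210 plates


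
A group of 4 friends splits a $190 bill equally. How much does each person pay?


Total bill: $190
Number of people: 4
Each pays: $190 / 4 = $47.50

$47.50


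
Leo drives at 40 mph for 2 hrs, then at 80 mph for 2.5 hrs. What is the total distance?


Leg 1 distance:
40 x 2 = 80 miles
Leg 2 distance:
80 x 2.5 = 200 miles
Total distance:
80 + 200 = 280 miles

280 miles


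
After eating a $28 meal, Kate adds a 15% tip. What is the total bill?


Calculate the tip:
15% of $28 = $4.20
Add tip to meal cost:
$28 + $4.20 = $32.20

$32.20


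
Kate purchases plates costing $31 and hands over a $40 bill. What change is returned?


Start with the amount paid:
$40
Subtract the price:
$40 - $31 = $9

$9


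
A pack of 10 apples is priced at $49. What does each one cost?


Total cost: $49
Number of items: 10
Unit price: $49 / 10 = $4.90

$4.90


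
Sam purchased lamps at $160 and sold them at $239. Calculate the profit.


Selling price = $239
Cost price = $160
Profit = selling price - cost price:
Profit = $239 - $160 = $79

$79


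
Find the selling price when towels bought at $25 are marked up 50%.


Calculate the markup amount:
50% of $25 = $12.50
Add to cost:
$25 + $12.50 = $37.50

$37.50


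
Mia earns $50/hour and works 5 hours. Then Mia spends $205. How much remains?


Calculate earnings:
5 x $50 = $250
Subtract spending:
$250 - $205 = $45

$45


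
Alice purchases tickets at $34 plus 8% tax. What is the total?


Calculate the tax:
8% of $34 = $2.72
Add tax to price:
$34 + $2.72 = $36.72

$36.72


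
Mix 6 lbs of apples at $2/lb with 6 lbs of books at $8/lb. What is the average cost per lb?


Cost of apples:
6 x $2 = $12
Cost of books:
6 x $8 = $48
Total cost: $12 + $48 = $60
Total weight: 12 lbs
Average: $60 / 12 = $5/lb

$5/lb


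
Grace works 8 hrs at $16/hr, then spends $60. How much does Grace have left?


Calculate earnings:
8 x $16 = $128
Subtract spending:
$128 - $60 = $68

$68


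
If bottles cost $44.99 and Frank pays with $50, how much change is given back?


Start with the amount paid:
$50
Subtract the price:
$50 - $44.99 = $5.01

$5.01


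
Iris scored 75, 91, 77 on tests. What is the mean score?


Add the scores:
75 + 91 + 77 = 243
Divide by the number of tests:
243 / 3 = 81

81


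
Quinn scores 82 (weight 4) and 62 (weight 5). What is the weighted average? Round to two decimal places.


Weighted sum:
4 x 82 + 5 x 62 = 638
Total weight:
4 + 5 = 9
Weighted average:
638 / 9 = 70.8888... ≈ 70.89

70.89


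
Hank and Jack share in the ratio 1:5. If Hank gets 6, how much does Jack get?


Find the multiplier:
6 / 1 = 6
Apply to Jack's share:
5 x 6 = 30

30
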